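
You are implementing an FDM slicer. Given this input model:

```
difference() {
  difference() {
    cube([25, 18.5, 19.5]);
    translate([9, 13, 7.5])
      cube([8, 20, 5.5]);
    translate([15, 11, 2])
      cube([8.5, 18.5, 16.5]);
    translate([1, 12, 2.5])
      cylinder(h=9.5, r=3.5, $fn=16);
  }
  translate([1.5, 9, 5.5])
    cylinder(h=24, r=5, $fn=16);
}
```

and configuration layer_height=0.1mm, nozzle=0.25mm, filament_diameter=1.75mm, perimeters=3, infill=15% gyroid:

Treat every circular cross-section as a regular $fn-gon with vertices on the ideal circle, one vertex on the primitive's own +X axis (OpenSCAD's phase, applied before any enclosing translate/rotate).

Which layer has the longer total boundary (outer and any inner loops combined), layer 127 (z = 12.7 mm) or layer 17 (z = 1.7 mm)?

layer 127 (z = 12.7 mm)

Layer 127 (z = 12.7): the cube (footprint 25×18.5) is included at this height (perimeter 87.00 mm); the cube at (9, 13) is present — its section is the full 8×20 rectangle (perimeter 56.00 mm); the 8.5×18.5 cube at (15, 11) contributes its full rectangle (perimeter 54.00 mm); the cylinder at (1, 12) is not intersected at this z (z outside [2.5, 12]); Subtracting the remaining from the first: starting from the 25×18.5 cube, the 8×20 cube at (9, 13) partially overlaps it — only the 44.00 mm² overlap (of its 160.00 mm²) is removed, clipping the outline; the 8.5×18.5 cube at (15, 11) partially overlaps it — only the 52.75 mm² overlap (of its 157.25 mm²) is removed, clipping the outline — boundary = 102.00 mm; the cylinder at (1.5, 9): section is a regular 16-gon, circumradius r=5 (perimeter = 2·16·5.000·sin(180°/16) = 31.21 mm); After the difference (first − rest): starting from the result so far, the r=5 cylinder at (1.5, 9) partially overlaps it — only the 52.82 mm² overlap (of its 76.54 mm²) is removed, clipping the outline — boundary = 111.26 mm. So its perimeter = 111.26 mm. Layer 17 (z = 1.7): the 25×18.5 cube contributes its full rectangle (perimeter 87.00 mm); the cube at (9, 13) is not intersected at this z (z outside [7.5, 13]); the cube at (15, 11) does not reach this height (z outside [2, 18.5]); the cylinder at (1, 12) is absent (z outside [2.5, 12]); Subtracting the remaining from the first: none of the subtracted shapes is present at this height, so the 25×18.5 cube is unchanged — boundary = 87.00 mm; the cylinder at (1.5, 9) does not reach this height (z outside [5.5, 29.5]); After the difference (first − rest): none of the subtracted shapes is present at this height, so the result so far is unchanged — boundary = 87.00 mm. So its perimeter = 87.00 mm. Layer 127 is larger (111.26 vs 87.00 mm).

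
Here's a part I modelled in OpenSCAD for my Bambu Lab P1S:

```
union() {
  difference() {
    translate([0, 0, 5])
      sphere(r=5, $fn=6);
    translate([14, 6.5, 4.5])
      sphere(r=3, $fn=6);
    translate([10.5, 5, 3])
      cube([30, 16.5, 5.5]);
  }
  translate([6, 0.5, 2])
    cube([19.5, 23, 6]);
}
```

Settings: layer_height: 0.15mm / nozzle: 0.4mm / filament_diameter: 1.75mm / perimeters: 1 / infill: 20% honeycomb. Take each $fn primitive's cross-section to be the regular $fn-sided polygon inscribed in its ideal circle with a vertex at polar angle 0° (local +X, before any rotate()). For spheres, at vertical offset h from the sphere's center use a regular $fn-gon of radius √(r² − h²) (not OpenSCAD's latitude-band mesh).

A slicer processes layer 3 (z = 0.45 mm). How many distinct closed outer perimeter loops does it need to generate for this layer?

1

At z = 0.45 mm: the r=5 sphere contributes a regular 6-gon of circumradius √(5²−4.55²) = 2.073; the sphere at (14, 6.5) does not reach this height (|z−center|=4.050 > r=3); the cube at (10.5, 5) is absent (z outside [3, 8.5]); Subtracting the remaining from the first: none of the subtracted shapes is present at this height, so the r=5 sphere is unchanged — 1 connected region; the cube at (6, 0.5) is not intersected at this z (z outside [2, 8]); Taking the union: only the result so far is present, so the union is just that shape — 1 connected region. The result has 1 disconnected region.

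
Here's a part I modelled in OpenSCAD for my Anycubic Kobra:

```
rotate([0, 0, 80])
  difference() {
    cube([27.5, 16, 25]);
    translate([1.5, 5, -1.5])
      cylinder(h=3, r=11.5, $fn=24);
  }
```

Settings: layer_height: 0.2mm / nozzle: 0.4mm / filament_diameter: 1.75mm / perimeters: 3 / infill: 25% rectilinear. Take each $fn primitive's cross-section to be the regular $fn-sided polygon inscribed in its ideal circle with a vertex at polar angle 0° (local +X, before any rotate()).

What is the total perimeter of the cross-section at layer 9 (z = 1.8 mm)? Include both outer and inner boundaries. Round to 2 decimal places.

At z = 1.8 mm: the cube (footprint 27.5×16) is included at this height (perimeter 87.00 mm); the cylinder at (1.5, 5) is not intersected at this z (z outside [-1.5, 1.5]); After the difference (first − rest): none of the subtracted shapes is present at this height, so the 27.5×16 cube is unchanged — boundary = 87.00 mm; (rotated 80° about Z; rotation is an isometry so areas/perimeters/island counts are preserved). Overall, the cross-section is a single solid region. Total boundary length (outer) = 87.00 mm.

87.00 mm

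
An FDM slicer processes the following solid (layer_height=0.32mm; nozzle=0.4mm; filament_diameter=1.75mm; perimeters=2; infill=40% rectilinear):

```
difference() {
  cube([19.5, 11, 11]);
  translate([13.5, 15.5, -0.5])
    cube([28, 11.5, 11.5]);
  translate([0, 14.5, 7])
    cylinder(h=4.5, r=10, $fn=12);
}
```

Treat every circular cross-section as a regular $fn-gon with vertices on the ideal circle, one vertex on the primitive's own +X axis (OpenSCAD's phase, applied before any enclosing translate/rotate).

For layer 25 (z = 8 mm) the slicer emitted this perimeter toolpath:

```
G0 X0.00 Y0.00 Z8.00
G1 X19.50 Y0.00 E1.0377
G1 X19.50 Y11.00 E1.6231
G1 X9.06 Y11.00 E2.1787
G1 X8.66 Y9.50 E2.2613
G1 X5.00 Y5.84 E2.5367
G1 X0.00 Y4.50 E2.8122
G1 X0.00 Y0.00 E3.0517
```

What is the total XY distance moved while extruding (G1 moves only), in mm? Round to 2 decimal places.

Sum the Euclidean lengths of each G1 segment: total = 57.34 mm.

57.34 mm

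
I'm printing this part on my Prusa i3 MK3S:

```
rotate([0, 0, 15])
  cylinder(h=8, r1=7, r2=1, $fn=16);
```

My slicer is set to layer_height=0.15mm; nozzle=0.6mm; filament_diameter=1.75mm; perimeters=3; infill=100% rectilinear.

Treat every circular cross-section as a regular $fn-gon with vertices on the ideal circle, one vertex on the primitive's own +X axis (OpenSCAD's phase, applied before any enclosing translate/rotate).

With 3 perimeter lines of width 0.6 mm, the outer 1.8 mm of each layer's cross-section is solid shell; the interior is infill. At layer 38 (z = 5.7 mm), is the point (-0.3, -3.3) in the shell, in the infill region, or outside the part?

outside

At z = 5.7 mm: the cone (r1=7→r2=1) has section circumradius 2.725 here — a regular 16-gon; (rotated 15° about Z; rotation is an isometry so areas/perimeters/island counts are preserved). Overall, the cross-section is a single solid region. Undo the 15° rotation: the query point maps to (-1.144, -3.110) in the un-rotated model frame. The nearest boundary edge runs (-1.04, -2.52)→(-0.00, -2.72); distance from the point to it = 0.60 mm. The point is not inside any of the regions above, so it lies outside the cross-section (0.60 mm from the nearest boundary).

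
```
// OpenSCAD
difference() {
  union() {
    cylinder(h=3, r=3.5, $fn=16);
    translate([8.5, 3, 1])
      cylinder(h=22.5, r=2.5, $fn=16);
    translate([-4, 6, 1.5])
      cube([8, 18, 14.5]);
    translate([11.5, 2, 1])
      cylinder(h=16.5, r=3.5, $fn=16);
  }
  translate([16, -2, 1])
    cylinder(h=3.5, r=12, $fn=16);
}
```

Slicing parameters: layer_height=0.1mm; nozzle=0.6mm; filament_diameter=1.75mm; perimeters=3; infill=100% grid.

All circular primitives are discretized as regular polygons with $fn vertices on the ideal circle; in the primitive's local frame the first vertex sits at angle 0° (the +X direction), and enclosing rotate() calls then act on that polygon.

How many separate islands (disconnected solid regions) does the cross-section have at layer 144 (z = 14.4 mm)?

At z = 14.4 mm: the cylinder does not reach this height (z outside [0, 3]); the r=2.5 cylinder at (8.5, 3) contributes a regular 16-gon of circumradius 2.5; the cube at (-4, 6) (footprint 8×18) is included at this height; the cylinder at (11.5, 2): section is a regular 16-gon, circumradius r=3.5; Taking the union: the regions partially overlap (shared area 9.47 mm²), so overlapping operands fuse into one piece — 2 connected regions; the cylinder at (16, -2) is not intersected at this z (z outside [1, 4.5]); Taking the first minus the rest: none of the subtracted shapes is present at this height, so the result so far is unchanged — 2 connected regions. Overall, the cross-section has 2 separate islands. Island count = 2.

2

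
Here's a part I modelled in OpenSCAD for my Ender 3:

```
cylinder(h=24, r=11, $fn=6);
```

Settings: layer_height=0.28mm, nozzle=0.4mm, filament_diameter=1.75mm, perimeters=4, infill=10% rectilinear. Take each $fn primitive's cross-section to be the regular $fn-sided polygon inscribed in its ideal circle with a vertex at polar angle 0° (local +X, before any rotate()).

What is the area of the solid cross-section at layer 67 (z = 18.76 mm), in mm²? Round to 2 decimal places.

314.37 mm²

At z = 18.76 mm: the r=11 cylinder contributes a regular 6-gon of circumradius 11 (area = (6/2)·11.000²·sin(360°/6) = 314.37 mm²). Overall, the cross-section is a single solid region. Net area = 314.37 mm².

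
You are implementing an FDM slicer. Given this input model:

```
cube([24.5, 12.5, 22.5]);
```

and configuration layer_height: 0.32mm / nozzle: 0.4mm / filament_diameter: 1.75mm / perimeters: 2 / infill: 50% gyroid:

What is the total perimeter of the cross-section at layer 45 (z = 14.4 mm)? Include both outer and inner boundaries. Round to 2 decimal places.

At z = 14.4 mm: the cube is present — its section is the full 24.5×12.5 rectangle (perimeter 74.00 mm). Overall, the cross-section is a single solid region. Total boundary length (outer) = 74.00 mm.

74.00 mm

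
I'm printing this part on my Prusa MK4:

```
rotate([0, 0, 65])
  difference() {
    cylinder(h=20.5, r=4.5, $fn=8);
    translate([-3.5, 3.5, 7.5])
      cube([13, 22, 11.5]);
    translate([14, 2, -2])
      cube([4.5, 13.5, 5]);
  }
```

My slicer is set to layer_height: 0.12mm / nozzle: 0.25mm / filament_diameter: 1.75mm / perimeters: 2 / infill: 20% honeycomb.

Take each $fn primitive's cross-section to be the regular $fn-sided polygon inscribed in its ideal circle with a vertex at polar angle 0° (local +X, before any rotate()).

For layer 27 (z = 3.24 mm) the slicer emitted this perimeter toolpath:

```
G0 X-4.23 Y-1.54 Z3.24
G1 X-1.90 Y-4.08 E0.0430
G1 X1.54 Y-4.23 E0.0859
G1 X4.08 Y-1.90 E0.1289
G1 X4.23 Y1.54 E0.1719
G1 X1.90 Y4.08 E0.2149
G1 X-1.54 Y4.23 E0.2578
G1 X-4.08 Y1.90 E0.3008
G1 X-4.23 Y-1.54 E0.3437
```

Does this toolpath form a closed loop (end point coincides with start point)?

Start point (G0): (-4.23, -1.54). End point (last G1): the path returns to the start — closed.

yes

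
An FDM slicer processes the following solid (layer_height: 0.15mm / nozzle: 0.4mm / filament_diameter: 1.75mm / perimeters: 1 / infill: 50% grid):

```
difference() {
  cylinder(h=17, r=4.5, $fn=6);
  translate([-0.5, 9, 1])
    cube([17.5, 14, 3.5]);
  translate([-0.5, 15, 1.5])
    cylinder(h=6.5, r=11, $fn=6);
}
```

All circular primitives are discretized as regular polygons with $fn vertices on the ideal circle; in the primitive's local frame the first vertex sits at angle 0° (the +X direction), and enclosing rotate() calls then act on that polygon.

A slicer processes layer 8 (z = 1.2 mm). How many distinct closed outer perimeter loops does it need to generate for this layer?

At z = 1.2 mm: the cylinder: section is a regular 6-gon, circumradius r=4.5; the cube at (-0.5, 9) (footprint 17.5×14) is included at this height; the cylinder at (-0.5, 15) does not reach this height (z outside [1.5, 8]); After the difference (first − rest): starting from the r=4.5 cylinder, the 17.5×14 cube at (-0.5, 9) misses the remaining region (no effect) — 1 connected region. The result has 1 disconnected region.

1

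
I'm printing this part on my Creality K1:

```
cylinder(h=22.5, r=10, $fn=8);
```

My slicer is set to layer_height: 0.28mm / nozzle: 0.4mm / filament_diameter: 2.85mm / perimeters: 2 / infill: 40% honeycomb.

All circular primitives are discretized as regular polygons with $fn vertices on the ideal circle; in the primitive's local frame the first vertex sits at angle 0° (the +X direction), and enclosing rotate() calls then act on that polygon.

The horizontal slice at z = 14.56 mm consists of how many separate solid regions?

At z = 14.56 mm: the cylinder: section is a regular 8-gon, circumradius r=10. The result has 1 disconnected region.

1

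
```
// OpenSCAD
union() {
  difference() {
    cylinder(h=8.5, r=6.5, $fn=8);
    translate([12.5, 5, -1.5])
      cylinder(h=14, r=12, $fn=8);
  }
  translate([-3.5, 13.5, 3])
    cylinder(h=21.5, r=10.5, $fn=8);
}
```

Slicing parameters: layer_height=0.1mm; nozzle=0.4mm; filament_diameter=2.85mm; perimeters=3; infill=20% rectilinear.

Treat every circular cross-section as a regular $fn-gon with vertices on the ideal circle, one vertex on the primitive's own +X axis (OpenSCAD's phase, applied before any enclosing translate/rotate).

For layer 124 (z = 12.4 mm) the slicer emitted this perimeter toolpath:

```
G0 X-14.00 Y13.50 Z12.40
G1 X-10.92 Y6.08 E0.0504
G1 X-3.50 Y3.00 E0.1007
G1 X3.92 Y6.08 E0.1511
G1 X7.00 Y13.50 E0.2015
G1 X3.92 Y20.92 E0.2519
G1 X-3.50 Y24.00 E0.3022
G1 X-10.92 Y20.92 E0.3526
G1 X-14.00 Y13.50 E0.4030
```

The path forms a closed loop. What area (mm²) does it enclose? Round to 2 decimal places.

311.64 mm²

Apply the shoelace formula to the sequence of (X, Y) vertices; enclosed area = 311.64 mm².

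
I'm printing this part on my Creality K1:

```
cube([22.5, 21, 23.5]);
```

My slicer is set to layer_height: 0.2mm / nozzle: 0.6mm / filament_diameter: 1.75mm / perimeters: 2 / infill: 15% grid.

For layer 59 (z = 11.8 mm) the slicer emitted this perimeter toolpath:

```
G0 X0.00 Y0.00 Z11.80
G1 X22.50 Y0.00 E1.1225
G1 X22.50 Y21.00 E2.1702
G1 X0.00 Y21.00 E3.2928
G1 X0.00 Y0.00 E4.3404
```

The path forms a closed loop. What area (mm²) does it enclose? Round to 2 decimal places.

472.50 mm²

Apply the shoelace formula to the sequence of (X, Y) vertices; enclosed area = 472.50 mm².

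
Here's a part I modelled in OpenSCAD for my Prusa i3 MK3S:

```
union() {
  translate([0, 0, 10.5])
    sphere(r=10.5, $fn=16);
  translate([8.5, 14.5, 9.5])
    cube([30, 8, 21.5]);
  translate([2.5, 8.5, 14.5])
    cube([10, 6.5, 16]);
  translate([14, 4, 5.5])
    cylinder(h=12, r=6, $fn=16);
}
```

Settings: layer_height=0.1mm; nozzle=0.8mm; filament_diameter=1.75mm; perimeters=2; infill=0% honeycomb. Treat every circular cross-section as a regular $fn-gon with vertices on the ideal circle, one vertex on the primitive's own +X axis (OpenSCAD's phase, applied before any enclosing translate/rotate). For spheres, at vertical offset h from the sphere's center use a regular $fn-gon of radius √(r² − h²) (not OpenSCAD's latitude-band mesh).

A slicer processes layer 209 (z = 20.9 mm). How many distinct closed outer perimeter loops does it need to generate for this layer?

At z = 20.9 mm: the r=10.5 sphere slices to a regular 16-gon of circumradius 1.446 (√(r²−h²) with h=10.4 from center); the cube at (8.5, 14.5) (footprint 30×8) is included at this height; the 10×6.5 cube at (2.5, 8.5) contributes its full rectangle; the cylinder at (14, 4) does not reach this height (z outside [5.5, 17.5]); Combining (union): the regions partially overlap (shared area 2.00 mm²), so overlapping operands fuse into one piece — 2 connected regions. The result has 2 disconnected regions.

2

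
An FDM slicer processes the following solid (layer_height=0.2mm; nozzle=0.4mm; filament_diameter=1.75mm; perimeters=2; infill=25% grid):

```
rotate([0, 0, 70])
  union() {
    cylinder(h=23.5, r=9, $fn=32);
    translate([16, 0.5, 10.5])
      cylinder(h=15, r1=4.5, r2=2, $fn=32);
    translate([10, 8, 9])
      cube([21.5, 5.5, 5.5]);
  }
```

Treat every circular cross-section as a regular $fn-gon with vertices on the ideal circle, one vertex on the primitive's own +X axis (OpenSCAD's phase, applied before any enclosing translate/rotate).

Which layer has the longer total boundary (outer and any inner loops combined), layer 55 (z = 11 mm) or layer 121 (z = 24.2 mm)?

layer 55 (z = 11 mm)

Layer 55 (z = 11): the cylinder: section is a regular 32-gon, circumradius r=9 (perimeter = 2·32·9.000·sin(180°/32) = 56.46 mm); the cone at (16, 0.5) contributes a regular 32-gon of circumradius 4.417 (interpolated between r1=4.5 and r2=2 at t=0.033) (perimeter = 2·32·4.417·sin(180°/32) = 27.71 mm); the cube at (10, 8) is present — its section is the full 21.5×5.5 rectangle (perimeter 54.00 mm); Taking the union: the 3 present regions are separate (no shared area or edge), so areas and boundary lengths simply add and each stays a separate island — boundary = 138.16 mm; (rotated 70° about Z; rotation is an isometry so areas/perimeters/island counts are preserved). So its perimeter = 138.16 mm. Layer 121 (z = 24.2): the cylinder is absent (z outside [0, 23.5]); the cone at (16, 0.5) contributes a regular 32-gon of circumradius 2.217 (interpolated between r1=4.5 and r2=2 at t=0.913) (perimeter = 2·32·2.217·sin(180°/32) = 13.91 mm); the cube at (10, 8) is not intersected at this z (z outside [9, 14.5]); Merging all regions: only the cone at (16, 0.5) is present, so the union is just that shape — boundary = 13.91 mm; (rotated 70° about Z; rotation is an isometry so areas/perimeters/island counts are preserved). So its perimeter = 13.91 mm. Layer 55 is larger (138.16 vs 13.91 mm).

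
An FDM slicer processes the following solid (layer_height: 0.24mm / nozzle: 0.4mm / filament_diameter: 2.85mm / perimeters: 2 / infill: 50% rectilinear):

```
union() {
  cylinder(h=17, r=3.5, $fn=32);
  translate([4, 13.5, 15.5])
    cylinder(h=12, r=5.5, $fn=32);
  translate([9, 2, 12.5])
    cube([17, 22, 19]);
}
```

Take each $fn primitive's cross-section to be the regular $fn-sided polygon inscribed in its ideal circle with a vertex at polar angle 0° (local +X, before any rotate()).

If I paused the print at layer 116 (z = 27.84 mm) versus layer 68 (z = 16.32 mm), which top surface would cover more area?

layer 68 (z = 16.32 mm)

Layer 116 (z = 27.84): the cylinder is not intersected at this z (z outside [0, 17]); the cylinder at (4, 13.5) does not reach this height (z outside [15.5, 27.5]); the 17×22 cube at (9, 2) contributes its full rectangle (area 374.00 mm²); Combining (union): only the 17×22 cube at (9, 2) is present, so the union is just that shape — area = 374.00 mm². So its area = 374.00 mm². Layer 68 (z = 16.32): the r=3.5 cylinder contributes a regular 32-gon of circumradius 3.5 (area = (32/2)·3.500²·sin(360°/32) = 38.24 mm²); the r=5.5 cylinder at (4, 13.5) gives a regular 32-gon of circumradius 5.5 (constant along its height) (area = (32/2)·5.500²·sin(360°/32) = 94.42 mm²); the cube at (9, 2) (footprint 17×22) is included at this height (area 374.00 mm²); Combining (union): the regions partially overlap — summed areas 506.66 mm² minus the doubly-counted overlap 1.46 mm² gives 505.20 mm² — area = 505.20 mm². So its area = 505.20 mm². Layer 68 is larger (505.20 vs 374.00 mm²).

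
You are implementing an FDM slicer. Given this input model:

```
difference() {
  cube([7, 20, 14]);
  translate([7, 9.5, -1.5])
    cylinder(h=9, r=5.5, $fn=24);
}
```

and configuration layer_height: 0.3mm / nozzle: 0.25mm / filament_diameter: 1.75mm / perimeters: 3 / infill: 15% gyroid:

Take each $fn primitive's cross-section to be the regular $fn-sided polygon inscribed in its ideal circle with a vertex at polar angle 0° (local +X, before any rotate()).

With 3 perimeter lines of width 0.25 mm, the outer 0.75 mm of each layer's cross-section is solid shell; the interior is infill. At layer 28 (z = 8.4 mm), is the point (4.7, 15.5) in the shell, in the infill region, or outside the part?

At z = 8.4 mm: the 7×20 cube contributes its full rectangle; the cylinder at (7, 9.5) is absent (z outside [-1.5, 7.5]); Subtracting the remaining from the first: none of the subtracted shapes is present at this height, so the 7×20 cube is unchanged — 1 connected region. Overall, the cross-section is a single solid region. The nearest boundary edge runs (7.00, 0.00)→(7.00, 20.00); distance from the point to it = 2.30 mm. The point is inside the cross-section and 2.30 mm from the nearest boundary — more than the 0.75 mm shell width (3 × 0.25), so it's in the infill interior.

infill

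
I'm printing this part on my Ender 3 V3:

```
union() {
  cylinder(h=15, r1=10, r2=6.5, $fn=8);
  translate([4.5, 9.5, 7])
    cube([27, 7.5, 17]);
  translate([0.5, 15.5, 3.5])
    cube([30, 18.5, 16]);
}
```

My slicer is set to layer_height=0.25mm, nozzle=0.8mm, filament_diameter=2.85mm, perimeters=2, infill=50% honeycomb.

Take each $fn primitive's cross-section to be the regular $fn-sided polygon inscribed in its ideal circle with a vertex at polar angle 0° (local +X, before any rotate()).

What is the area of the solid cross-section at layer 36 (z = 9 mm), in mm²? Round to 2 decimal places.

895.02 mm²

At z = 9 mm: the cone (r1=10→r2=6.5) has section circumradius 7.900 here — a regular 8-gon (area = (8/2)·7.900²·sin(360°/8) = 176.52 mm²); the 27×7.5 cube at (4.5, 9.5) contributes its full rectangle (area 202.50 mm²); the cube at (0.5, 15.5) is present — its section is the full 30×18.5 rectangle (area 555.00 mm²); Taking the union: the regions partially overlap — summed areas 934.02 mm² minus the doubly-counted overlap 39.00 mm² gives 895.02 mm² — area = 895.02 mm². Overall, the cross-section has 2 separate islands. Net area = 895.02 mm².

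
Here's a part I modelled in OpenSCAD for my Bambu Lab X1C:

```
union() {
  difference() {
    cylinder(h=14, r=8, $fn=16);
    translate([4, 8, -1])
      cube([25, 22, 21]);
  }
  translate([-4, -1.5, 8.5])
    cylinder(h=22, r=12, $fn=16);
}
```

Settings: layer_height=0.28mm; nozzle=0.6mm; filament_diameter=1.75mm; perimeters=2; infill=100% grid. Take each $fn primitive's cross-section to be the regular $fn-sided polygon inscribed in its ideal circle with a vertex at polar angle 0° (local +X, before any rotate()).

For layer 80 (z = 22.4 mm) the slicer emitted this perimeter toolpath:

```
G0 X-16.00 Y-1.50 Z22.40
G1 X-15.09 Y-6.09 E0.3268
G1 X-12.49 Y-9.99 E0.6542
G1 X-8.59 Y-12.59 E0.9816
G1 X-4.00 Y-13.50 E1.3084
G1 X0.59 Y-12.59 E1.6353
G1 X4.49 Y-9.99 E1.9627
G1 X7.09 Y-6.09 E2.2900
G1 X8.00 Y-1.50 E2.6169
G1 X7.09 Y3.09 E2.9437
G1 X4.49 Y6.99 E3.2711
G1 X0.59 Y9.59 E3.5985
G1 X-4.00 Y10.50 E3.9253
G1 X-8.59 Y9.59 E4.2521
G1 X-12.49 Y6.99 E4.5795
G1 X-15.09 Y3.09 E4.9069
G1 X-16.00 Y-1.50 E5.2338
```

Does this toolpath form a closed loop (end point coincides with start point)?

yes

Start point (G0): (-16.00, -1.50). End point (last G1): the path returns to the start — closed.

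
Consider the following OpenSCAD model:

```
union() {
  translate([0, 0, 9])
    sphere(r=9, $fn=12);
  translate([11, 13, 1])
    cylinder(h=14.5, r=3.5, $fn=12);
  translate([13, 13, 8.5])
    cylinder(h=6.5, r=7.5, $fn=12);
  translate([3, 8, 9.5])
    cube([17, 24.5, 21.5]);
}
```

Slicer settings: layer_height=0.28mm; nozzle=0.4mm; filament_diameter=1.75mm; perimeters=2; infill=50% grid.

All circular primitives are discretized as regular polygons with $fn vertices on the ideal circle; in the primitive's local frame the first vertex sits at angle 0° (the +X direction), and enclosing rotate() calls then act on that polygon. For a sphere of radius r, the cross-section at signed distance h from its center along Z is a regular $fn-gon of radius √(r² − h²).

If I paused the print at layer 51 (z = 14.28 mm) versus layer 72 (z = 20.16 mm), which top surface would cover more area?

Layer 51 (z = 14.28): the r=9 sphere slices to a regular 12-gon of circumradius 7.288 (√(r²−h²) with h=5.28 from center) (area = (12/2)·7.288²·sin(360°/12) = 159.36 mm²); the r=3.5 cylinder at (11, 13) contributes a regular 12-gon of circumradius 3.5 (area = (12/2)·3.500²·sin(360°/12) = 36.75 mm²); the cylinder at (13, 13): section is a regular 12-gon, circumradius r=7.5 (area = (12/2)·7.500²·sin(360°/12) = 168.75 mm²); the 17×24.5 cube at (3, 8) contributes its full rectangle (area 416.50 mm²); Combining (union): the regions partially overlap — summed areas 781.36 mm² minus the doubly-counted overlap 187.35 mm² gives 594.02 mm² — area = 594.02 mm². So its area = 594.02 mm². Layer 72 (z = 20.16): the sphere is not intersected at this z (|z−center|=11.160 > r=9); the cylinder at (11, 13) is not intersected at this z (z outside [1, 15.5]); the cylinder at (13, 13) is not intersected at this z (z outside [8.5, 15]); the cube at (3, 8) is present — its section is the full 17×24.5 rectangle (area 416.50 mm²); Taking the union: only the 17×24.5 cube at (3, 8) is present, so the union is just that shape — area = 416.50 mm². So its area = 416.50 mm². Layer 51 is larger (594.02 vs 416.50 mm²).

layer 51 (z = 14.28 mm)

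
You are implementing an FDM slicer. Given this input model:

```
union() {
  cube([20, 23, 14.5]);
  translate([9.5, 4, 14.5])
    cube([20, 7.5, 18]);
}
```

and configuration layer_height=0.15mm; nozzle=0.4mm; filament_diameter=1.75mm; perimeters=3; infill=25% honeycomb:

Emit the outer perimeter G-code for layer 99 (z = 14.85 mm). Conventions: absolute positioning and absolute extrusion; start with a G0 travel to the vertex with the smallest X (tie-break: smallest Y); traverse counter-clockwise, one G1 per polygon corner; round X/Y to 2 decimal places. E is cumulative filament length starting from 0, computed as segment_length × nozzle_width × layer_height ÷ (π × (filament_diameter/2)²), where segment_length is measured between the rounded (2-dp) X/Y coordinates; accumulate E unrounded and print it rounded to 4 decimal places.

At z = 14.85 mm: the cube is absent (z outside [0, 14.5]); the cube at (9.5, 4) (footprint 20×7.5) is included at this height; Merging all regions: only the 20×7.5 cube at (9.5, 4) is present, so the union is just that shape — 1 connected region. The outline is a single polygon with 4 vertices. Extrusion per mm of travel: 0.4 × 0.15 / (π × 0.875²) = 0.024945. Accumulating E over each segment gives final E = 1.3720.

G0 X9.50 Y4.00 Z14.85
G1 X29.50 Y4.00 E0.4989
G1 X29.50 Y11.50 E0.6860
G1 X9.50 Y11.50 E1.1849
G1 X9.50 Y4.00 E1.3720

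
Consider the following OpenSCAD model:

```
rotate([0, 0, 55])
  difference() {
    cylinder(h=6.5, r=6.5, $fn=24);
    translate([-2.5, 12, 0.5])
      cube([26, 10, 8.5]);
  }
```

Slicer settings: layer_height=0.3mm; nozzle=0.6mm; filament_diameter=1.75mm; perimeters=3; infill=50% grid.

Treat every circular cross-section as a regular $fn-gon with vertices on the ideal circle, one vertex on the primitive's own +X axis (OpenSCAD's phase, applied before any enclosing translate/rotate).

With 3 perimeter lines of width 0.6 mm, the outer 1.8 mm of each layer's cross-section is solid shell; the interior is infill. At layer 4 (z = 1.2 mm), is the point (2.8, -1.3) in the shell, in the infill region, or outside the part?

infill

At z = 1.2 mm: the r=6.5 cylinder gives a regular 24-gon of circumradius 6.5 (constant along its height); the 26×10 cube at (-2.5, 12) contributes its full rectangle; Subtracting the remaining from the first: starting from the r=6.5 cylinder, the 26×10 cube at (-2.5, 12) misses the remaining region (no effect) — 1 connected region; (rotated 55° about Z; rotation is an isometry so areas/perimeters/island counts are preserved). Overall, the cross-section is a single solid region. Undo the 55° rotation: the query point maps to (0.541, -3.039) in the un-rotated model frame. The nearest boundary edge runs (1.68, -6.28)→(-0.00, -6.50); distance from the point to it = 3.36 mm. The point is inside the cross-section and 3.36 mm from the nearest boundary — more than the 1.8 mm shell width (3 × 0.6), so it's in the infill interior.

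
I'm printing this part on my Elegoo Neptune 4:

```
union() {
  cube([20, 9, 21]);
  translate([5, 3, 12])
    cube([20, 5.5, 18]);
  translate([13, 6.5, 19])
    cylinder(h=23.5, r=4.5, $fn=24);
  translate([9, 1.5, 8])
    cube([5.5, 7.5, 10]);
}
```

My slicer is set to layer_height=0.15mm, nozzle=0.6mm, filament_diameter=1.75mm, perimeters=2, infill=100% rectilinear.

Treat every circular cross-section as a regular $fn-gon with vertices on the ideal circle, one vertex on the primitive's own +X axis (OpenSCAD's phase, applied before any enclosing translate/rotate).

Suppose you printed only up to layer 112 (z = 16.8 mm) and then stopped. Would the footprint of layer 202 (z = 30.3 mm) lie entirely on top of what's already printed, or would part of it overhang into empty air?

Compare the two slices. At z = 16.8: the 20×9 cube contributes its full rectangle (area 180.00 mm²); the 20×5.5 cube at (5, 3) contributes its full rectangle (area 110.00 mm²); the cylinder at (13, 6.5) is absent (z outside [19, 42.5]); the cube at (9, 1.5) (footprint 5.5×7.5) is included at this height (area 41.25 mm²); Merging all regions: the regions partially overlap — summed areas 331.25 mm² minus the doubly-counted overlap 123.75 mm² gives 207.50 mm² — area = 207.50 mm². At z = 30.3: the cube does not reach this height (z outside [0, 21]); the cube at (5, 3) is absent (z outside [12, 30]); the r=4.5 cylinder at (13, 6.5) gives a regular 24-gon of circumradius 4.5 (constant along its height) (area = (24/2)·4.500²·sin(360°/24) = 62.89 mm²); the cube at (9, 1.5) does not reach this height (z outside [8, 18]); Merging all regions: only the r=4.5 cylinder at (13, 6.5) is present, so the union is just that shape — area = 62.89 mm². Checking containment: at z = 30.3 the cross-section extends beyond the z = 16.8 cross-section by about 10.30 mm².

part overhangs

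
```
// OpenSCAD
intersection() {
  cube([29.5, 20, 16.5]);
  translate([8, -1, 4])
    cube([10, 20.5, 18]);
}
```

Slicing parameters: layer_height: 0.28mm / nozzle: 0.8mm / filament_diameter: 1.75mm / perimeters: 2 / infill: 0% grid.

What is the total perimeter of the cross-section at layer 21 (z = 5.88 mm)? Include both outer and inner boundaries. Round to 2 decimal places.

At z = 5.88 mm: the 29.5×20 cube contributes its full rectangle (perimeter 99.00 mm); the cube at (8, -1) (footprint 10×20.5) is included at this height (perimeter 61.00 mm); Keeping only the common overlap: the 10×20.5 cube at (8, -1) partially overlaps the 29.5×20 cube; clipping to the common part keeps 195.00 mm² — boundary = 59.00 mm. Overall, the cross-section is a single solid region. Total boundary length (outer) = 59.00 mm.

59.00 mm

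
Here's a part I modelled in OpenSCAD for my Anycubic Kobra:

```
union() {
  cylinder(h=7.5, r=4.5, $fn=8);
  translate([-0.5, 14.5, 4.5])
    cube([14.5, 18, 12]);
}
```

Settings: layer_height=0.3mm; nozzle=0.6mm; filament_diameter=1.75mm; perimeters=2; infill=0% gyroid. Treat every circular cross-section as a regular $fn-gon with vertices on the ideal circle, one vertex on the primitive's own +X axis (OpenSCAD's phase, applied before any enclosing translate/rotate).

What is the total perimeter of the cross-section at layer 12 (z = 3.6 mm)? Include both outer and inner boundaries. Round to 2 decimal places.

27.55 mm

At z = 3.6 mm: the cylinder: section is a regular 8-gon, circumradius r=4.5 (perimeter = 2·8·4.500·sin(180°/8) = 27.55 mm); the cube at (-0.5, 14.5) is not intersected at this z (z outside [4.5, 16.5]); Combining (union): only the r=4.5 cylinder is present, so the union is just that shape — boundary = 27.55 mm. Overall, the cross-section is a single solid region. Total boundary length (outer) = 27.55 mm.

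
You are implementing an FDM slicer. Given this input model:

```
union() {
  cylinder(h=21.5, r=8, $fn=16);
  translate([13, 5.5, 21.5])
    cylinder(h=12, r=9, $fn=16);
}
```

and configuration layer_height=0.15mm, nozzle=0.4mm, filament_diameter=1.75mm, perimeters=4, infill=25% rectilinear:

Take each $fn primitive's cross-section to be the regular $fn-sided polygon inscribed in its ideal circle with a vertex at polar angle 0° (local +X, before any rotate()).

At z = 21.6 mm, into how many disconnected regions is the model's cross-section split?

1

At z = 21.6 mm: the cylinder is not intersected at this z (z outside [0, 21.5]); the r=9 cylinder at (13, 5.5) contributes a regular 16-gon of circumradius 9; Combining (union): only the r=9 cylinder at (13, 5.5) is present, so the union is just that shape — 1 connected region. The result has 1 disconnected region.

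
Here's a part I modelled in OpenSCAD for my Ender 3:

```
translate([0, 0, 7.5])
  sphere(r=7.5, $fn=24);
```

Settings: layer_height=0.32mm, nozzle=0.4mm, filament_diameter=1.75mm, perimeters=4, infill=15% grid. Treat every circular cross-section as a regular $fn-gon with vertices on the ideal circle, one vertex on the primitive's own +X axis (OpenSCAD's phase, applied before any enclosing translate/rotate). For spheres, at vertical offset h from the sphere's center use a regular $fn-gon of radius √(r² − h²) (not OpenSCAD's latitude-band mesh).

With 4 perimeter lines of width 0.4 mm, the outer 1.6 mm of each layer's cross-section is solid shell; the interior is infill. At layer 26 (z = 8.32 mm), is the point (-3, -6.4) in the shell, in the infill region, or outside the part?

shell

At z = 8.32 mm: the r=7.5 sphere contributes a regular 24-gon of circumradius √(7.5²−0.82²) = 7.455. Overall, the cross-section is a single solid region. The nearest boundary edge runs (-3.73, -6.46)→(-1.93, -7.20); distance from the point to it = 0.33 mm. The point is inside the cross-section, 0.33 mm from the nearest boundary — within the 1.6 mm shell band (4 × 0.4).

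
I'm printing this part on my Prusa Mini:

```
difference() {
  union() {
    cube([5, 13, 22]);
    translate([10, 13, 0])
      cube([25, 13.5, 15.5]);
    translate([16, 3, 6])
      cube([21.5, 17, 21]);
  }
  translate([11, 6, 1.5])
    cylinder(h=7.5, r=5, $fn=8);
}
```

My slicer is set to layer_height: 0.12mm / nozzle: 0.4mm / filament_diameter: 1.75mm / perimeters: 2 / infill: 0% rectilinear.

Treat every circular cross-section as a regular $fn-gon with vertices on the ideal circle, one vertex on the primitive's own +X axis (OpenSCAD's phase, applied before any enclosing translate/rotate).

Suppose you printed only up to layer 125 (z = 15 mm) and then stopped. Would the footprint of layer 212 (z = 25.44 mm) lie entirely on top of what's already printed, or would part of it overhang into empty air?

Compare the two slices. At z = 15: the 5×13 cube contributes its full rectangle (area 65.00 mm²); the 25×13.5 cube at (10, 13) contributes its full rectangle (area 337.50 mm²); the 21.5×17 cube at (16, 3) contributes its full rectangle (area 365.50 mm²); Merging all regions: the regions partially overlap — summed areas 768.00 mm² minus the doubly-counted overlap 133.00 mm² gives 635.00 mm² — area = 635.00 mm²; the cylinder at (11, 6) does not reach this height (z outside [1.5, 9]); Taking the first minus the rest: none of the subtracted shapes is present at this height, so that combined region is unchanged — area = 635.00 mm². At z = 25.44: the cube is absent (z outside [0, 22]); the cube at (10, 13) is absent (z outside [0, 15.5]); the cube at (16, 3) (footprint 21.5×17) is included at this height (area 365.50 mm²); Merging all regions: only the 21.5×17 cube at (16, 3) is present, so the union is just that shape — area = 365.50 mm²; the cylinder at (11, 6) is not intersected at this z (z outside [1.5, 9]); After the difference (first − rest): none of the subtracted shapes is present at this height, so the result so far is unchanged — area = 365.50 mm². Checking containment: the cross-section at z = 25.44 is a subset of the cross-section at z = 15.

entirely on top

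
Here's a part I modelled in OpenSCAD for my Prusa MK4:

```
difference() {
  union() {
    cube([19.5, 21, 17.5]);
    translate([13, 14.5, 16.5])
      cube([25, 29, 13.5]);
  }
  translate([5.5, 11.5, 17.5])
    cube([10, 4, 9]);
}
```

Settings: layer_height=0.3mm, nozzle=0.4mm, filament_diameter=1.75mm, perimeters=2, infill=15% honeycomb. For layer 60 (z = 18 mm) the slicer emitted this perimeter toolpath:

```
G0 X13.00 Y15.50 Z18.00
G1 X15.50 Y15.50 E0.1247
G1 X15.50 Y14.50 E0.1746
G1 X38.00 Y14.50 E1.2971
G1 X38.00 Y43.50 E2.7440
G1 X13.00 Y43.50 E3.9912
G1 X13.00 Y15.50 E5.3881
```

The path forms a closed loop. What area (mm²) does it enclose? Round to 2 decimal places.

722.50 mm²

Apply the shoelace formula to the sequence of (X, Y) vertices; enclosed area = 722.50 mm².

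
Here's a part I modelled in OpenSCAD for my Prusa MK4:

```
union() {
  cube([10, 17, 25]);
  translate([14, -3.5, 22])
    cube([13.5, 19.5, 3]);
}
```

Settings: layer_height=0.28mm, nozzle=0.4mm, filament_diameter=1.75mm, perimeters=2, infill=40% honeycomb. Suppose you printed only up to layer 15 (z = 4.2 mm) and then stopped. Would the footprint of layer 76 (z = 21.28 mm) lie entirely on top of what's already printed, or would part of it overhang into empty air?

entirely on top

Compare the two slices. At z = 4.2: the cube is present — its section is the full 10×17 rectangle (area 170.00 mm²); the cube at (14, -3.5) does not reach this height (z outside [22, 25]); Taking the union: only the 10×17 cube is present, so the union is just that shape — area = 170.00 mm². At z = 21.28: the cube (footprint 10×17) is included at this height (area 170.00 mm²); the cube at (14, -3.5) does not reach this height (z outside [22, 25]); Merging all regions: only the 10×17 cube is present, so the union is just that shape — area = 170.00 mm². Checking containment: the cross-section at z = 21.28 is a subset of the cross-section at z = 4.2.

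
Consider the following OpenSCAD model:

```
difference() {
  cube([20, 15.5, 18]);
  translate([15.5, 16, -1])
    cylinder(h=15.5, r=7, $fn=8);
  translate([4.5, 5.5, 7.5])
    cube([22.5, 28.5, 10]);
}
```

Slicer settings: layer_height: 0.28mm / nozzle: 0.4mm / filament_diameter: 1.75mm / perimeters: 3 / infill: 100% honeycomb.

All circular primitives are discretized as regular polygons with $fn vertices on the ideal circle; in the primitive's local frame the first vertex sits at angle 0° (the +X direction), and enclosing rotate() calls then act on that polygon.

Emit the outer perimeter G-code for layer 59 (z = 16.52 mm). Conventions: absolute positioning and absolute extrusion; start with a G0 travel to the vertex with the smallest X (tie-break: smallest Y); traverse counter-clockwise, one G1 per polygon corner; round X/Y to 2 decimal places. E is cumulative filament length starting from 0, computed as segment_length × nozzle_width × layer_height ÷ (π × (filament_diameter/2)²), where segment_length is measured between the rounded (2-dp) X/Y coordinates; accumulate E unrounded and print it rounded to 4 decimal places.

At z = 16.52 mm: the cube is present — its section is the full 20×15.5 rectangle; the cylinder at (15.5, 16) does not reach this height (z outside [-1, 14.5]); the cube at (4.5, 5.5) is present — its section is the full 22.5×28.5 rectangle; After the difference (first − rest): starting from the 20×15.5 cube, the 22.5×28.5 cube at (4.5, 5.5) partially overlaps it — only the 155.00 mm² overlap (of its 641.25 mm²) is removed, clipping the outline — 1 connected region. The outline is a single polygon with 6 vertices. Extrusion per mm of travel: 0.4 × 0.28 / (π × 0.875²) = 0.046564. Accumulating E over each segment gives final E = 3.3061.

G0 X0.00 Y0.00 Z16.52
G1 X20.00 Y0.00 E0.9313
G1 X20.00 Y5.50 E1.1874
G1 X4.50 Y5.50 E1.9091
G1 X4.50 Y15.50 E2.3748
G1 X0.00 Y15.50 E2.5843
G1 X0.00 Y0.00 E3.3061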